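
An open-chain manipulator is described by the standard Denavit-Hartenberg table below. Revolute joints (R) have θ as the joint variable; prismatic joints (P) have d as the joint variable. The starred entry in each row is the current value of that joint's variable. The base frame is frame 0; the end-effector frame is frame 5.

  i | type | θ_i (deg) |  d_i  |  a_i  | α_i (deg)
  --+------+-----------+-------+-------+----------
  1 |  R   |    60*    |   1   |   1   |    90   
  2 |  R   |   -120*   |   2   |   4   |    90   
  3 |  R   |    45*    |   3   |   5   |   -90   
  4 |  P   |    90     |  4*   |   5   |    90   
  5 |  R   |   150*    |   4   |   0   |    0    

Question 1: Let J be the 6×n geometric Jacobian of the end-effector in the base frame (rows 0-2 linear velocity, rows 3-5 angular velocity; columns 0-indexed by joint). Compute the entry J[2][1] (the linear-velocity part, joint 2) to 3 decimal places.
axis z_1 = (0.8660,-0.5000,0.0000); lever o_n−o_1 = (8.6750,-7.3592,-7.5260)
cross product → J_v[:, 1] = (3.7630,6.5177,-2.0357)
J_ω[:, 1] = z_1
entry J[2][1] = -2.0357

-2.036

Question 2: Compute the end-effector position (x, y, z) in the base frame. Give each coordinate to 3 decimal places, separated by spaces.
after link 1: o_1 = (0.5000, 0.8660, 1.0000)
after link 2: o_2 = (1.2321, -1.8660, -2.4641)
after link 3: o_3 = (2.1110, -7.4147, -4.0260)
after link 4: o_4 = (7.4327, -3.8542, -4.0765)
after link 5: o_5 = (9.1750, -6.4932, -6.5260)

9.175 -6.493 -6.526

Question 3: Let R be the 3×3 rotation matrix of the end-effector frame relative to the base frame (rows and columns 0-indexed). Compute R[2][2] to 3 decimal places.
End-effector z-axis (col 2 of R) = (0.4356,-0.6597,-0.6124)
R[2][2] = -0.6124

-0.612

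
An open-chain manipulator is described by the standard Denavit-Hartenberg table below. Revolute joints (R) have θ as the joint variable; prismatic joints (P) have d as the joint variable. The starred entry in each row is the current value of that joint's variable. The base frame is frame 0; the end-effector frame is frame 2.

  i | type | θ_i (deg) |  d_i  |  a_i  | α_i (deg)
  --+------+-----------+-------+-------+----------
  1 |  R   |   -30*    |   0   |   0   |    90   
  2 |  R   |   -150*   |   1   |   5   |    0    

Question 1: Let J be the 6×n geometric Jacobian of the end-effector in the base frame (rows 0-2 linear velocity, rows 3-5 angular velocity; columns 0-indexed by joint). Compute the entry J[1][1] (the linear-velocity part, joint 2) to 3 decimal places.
-1.250

axis z_1 = (-0.5000,-0.8660,0.0000); lever o_n−o_1 = (-4.2500,1.2990,-2.5000)
cross product → J_v[:, 1] = (2.1651,-1.2500,-4.3301)
J_ω[:, 1] = z_1
entry J[1][1] = -1.2500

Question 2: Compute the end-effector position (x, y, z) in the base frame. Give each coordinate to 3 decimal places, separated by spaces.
-4.250 1.299 -2.500

after link 1: o_1 = (0.0000, 0.0000, 0.0000)
after link 2: o_2 = (-4.2500, 1.2990, -2.5000)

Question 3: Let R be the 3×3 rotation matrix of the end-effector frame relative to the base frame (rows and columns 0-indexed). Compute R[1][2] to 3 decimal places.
-0.866

End-effector z-axis (col 2 of R) = (-0.5000,-0.8660,0.0000)
R[1][2] = -0.8660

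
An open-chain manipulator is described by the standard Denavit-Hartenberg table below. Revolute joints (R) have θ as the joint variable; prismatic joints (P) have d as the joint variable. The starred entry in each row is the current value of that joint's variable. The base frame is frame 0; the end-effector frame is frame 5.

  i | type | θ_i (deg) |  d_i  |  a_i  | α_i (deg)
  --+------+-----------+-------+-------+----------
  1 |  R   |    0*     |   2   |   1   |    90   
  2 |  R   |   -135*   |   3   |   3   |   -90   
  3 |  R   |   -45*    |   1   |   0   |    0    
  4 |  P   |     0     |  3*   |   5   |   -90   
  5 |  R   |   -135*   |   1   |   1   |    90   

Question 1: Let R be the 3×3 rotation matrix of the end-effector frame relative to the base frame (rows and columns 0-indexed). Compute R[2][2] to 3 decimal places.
0.854

End-effector z-axis (col 2 of R) = (-0.1464,0.5000,0.8536)
R[2][2] = 0.8536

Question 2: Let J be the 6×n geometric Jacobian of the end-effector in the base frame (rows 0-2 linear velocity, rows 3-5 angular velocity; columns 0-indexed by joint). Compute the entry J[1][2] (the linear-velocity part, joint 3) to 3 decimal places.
axis z_2 = (0.7071,-0.0000,-0.7071); lever o_n−o_2 = (0.6820,-2.3284,-5.9749)
cross product → J_v[:, 2] = (-1.6464,3.7426,-1.6464)
J_ω[:, 2] = z_2
entry J[1][2] = 3.7426

3.743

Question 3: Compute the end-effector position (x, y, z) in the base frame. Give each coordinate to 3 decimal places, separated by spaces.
-0.439 -5.328 -6.096

after link 1: o_1 = (1.0000, 0.0000, 2.0000)
after link 2: o_2 = (-1.1213, -3.0000, -0.1213)
after link 3: o_3 = (-0.4142, -3.0000, -0.8284)
after link 4: o_4 = (-0.7929, -6.5355, -5.4497)
after link 5: o_5 = (-0.4393, -5.3284, -6.0962)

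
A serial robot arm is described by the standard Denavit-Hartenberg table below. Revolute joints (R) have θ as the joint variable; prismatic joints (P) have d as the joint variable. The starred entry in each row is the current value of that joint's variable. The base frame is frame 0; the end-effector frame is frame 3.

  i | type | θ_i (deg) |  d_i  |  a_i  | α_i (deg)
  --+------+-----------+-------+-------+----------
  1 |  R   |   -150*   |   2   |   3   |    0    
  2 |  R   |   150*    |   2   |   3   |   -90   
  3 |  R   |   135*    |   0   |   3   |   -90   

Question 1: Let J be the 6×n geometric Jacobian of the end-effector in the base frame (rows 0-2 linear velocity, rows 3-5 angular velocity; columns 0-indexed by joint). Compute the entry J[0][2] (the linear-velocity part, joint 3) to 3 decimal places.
-2.121

axis z_2 = (0.0000,1.0000,0.0000); lever o_n−o_2 = (-2.1213,0.0000,-2.1213)
cross product → J_v[:, 2] = (-2.1213,-0.0000,2.1213)
J_ω[:, 2] = z_2
entry J[0][2] = -2.1213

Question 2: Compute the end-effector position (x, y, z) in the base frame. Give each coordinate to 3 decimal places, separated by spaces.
-1.719 -1.500 1.879

after link 1: o_1 = (-2.5981, -1.5000, 2.0000)
after link 2: o_2 = (0.4019, -1.5000, 4.0000)
after link 3: o_3 = (-1.7194, -1.5000, 1.8787)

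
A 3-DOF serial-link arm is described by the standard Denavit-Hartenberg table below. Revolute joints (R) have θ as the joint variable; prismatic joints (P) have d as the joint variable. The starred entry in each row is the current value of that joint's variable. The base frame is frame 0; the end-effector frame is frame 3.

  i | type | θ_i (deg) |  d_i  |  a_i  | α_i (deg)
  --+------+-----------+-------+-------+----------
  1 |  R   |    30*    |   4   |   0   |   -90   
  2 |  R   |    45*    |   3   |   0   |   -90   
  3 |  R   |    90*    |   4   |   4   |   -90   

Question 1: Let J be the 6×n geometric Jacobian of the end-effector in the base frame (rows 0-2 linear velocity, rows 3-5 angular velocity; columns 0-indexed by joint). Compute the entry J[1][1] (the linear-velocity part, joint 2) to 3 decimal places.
-1.414

axis z_1 = (-0.5000,0.8660,0.0000); lever o_n−o_1 = (-1.9495,-2.2802,-2.8284)
cross product → J_v[:, 1] = (-2.4495,-1.4142,2.8284)
J_ω[:, 1] = z_1
entry J[1][1] = -1.4142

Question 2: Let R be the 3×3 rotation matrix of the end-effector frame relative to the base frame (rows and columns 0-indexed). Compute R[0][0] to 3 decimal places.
0.500

End-effector x-axis (col 0 of R) = (0.5000,-0.8660,-0.0000)
R[0][0] = 0.5000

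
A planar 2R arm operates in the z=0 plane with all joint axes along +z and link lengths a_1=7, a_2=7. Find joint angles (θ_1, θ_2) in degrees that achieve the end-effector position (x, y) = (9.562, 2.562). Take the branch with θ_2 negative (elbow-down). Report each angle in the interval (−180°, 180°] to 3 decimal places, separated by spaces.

cos θ_2 = (97.9957−7²−7²)/(2·7·7) = -0.0000; θ_2 = -90.0025° (elbow-down)
β = atan2(2.5620,9.5620) = 14.9993°; ψ = atan2(-7.0000,6.9997) = -45.0013°
θ_1 = β − ψ = 60.0005°

60.001 -90.003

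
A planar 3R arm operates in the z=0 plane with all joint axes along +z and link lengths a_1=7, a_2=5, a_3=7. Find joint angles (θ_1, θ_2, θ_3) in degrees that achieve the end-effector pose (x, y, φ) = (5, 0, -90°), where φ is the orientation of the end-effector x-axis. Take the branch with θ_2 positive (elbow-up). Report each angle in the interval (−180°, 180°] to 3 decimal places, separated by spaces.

wrist centre = target − a_3·(cos φ, sin φ) = (5.0000, 7.0000)
cos θ_2 = (74.0000−7²−5²)/(2·7·5) = 0.0000; θ_2 = 90.0000° (elbow-up)
β = atan2(7.0000,5.0000) = 54.4623°; ψ = atan2(5.0000,7.0000) = 35.5377°
θ_1 = β − ψ = 18.9246°
θ_3 = φ − θ_1 − θ_2 = 161.0754° (wrapped to (-180°,180°])

18.925 90.000 161.075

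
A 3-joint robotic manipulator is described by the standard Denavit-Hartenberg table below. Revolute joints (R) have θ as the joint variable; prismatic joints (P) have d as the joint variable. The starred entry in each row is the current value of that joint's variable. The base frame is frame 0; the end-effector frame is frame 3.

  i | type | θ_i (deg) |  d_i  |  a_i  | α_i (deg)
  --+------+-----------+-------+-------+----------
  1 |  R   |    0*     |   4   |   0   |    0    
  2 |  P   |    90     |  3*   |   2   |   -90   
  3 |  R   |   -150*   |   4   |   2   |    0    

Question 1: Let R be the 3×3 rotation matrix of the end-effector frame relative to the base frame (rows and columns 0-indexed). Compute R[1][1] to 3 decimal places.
0.500

End-effector y-axis (col 1 of R) = (0.0000,0.5000,0.8660)
R[1][1] = 0.5000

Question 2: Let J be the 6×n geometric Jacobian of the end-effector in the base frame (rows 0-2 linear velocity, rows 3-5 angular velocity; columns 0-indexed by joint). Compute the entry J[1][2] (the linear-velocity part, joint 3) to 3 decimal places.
1.000

axis z_2 = (-1.0000,0.0000,0.0000); lever o_n−o_2 = (-4.0000,-1.7321,1.0000)
cross product → J_v[:, 2] = (0.0000,1.0000,1.7321)
J_ω[:, 2] = z_2
entry J[1][2] = 1.0000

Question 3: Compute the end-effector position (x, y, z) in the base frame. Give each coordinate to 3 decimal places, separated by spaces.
after link 1: o_1 = (0.0000, 0.0000, 4.0000)
after link 2: o_2 = (0.0000, 2.0000, 7.0000)
after link 3: o_3 = (-4.0000, 0.2679, 8.0000)

-4.000 0.268 8.000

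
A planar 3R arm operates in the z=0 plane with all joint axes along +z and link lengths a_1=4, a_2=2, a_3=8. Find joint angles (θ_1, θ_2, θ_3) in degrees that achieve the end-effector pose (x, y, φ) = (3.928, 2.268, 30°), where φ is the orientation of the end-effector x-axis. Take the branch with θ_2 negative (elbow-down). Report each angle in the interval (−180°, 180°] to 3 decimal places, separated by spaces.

wrist centre = target − a_3·(cos φ, sin φ) = (-3.0002, -1.7320)
cos θ_2 = (12.0010−4²−2²)/(2·4·2) = -0.4999; θ_2 = -119.9957° (elbow-down)
β = atan2(-1.7320,-3.0002) = -150.0024°; ψ = atan2(-1.7321,3.0001) = -30.0000°
θ_1 = β − ψ = -120.0024°
θ_3 = φ − θ_1 − θ_2 = -90.0019° (wrapped to (-180°,180°])

-120.002 -119.996 -90.002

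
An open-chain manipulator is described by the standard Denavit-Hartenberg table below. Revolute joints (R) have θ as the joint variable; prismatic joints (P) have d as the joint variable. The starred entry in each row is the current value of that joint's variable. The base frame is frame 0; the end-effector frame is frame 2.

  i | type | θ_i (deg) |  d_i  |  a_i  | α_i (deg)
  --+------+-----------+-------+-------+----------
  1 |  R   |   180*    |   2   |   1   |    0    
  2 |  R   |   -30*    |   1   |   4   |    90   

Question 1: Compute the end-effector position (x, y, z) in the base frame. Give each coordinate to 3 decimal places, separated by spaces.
-4.464 2.000 3.000

after link 1: o_1 = (-1.0000, 0.0000, 2.0000)
after link 2: o_2 = (-4.4641, 2.0000, 3.0000)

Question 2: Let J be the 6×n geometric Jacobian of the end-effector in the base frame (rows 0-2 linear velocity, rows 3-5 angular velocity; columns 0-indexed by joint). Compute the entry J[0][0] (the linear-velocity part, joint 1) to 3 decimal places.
axis z_0 = ẑ; lever o_n−o_0 = (-4.4641,2.0000,3.0000)
cross product → J_v[:, 0] = (-2.0000,-4.4641,0.0000)
J_ω[:, 0] = z_0
entry J[0][0] = -2.0000

-2.000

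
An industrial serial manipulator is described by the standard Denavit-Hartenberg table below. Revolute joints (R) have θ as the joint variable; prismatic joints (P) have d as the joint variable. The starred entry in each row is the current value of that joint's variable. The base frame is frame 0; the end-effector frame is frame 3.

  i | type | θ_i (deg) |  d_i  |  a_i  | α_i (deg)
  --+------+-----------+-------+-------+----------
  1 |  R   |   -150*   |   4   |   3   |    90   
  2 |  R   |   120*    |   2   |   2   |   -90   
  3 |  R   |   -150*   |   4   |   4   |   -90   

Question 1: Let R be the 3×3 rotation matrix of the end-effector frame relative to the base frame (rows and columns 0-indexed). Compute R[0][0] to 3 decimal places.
-0.625

End-effector x-axis (col 0 of R) = (-0.6250,0.2165,-0.7500)
R[0][0] = -0.6250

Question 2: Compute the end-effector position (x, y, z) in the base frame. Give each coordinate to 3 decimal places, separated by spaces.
-2.232 3.330 0.732

after link 1: o_1 = (-2.5981, -1.5000, 4.0000)
after link 2: o_2 = (-2.7321, 0.7321, 5.7321)
after link 3: o_3 = (-2.2321, 3.3301, 0.7321)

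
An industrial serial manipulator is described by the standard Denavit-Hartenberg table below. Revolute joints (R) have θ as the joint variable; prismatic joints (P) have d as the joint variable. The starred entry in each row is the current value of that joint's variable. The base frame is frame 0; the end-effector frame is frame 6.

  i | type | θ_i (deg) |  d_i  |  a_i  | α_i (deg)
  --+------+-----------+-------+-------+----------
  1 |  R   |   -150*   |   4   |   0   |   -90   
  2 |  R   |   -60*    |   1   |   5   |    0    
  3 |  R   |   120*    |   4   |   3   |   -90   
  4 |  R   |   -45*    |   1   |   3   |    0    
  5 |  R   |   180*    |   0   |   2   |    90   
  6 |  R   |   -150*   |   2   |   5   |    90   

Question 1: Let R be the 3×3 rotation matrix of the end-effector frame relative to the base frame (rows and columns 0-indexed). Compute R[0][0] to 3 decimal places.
End-effector x-axis (col 0 of R) = (-0.3340,-0.8999,-0.2803)
R[0][0] = -0.3340

-0.334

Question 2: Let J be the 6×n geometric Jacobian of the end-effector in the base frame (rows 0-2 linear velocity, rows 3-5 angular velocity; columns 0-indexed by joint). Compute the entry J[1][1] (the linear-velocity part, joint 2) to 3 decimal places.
axis z_1 = (0.5000,-0.8660,0.0000); lever o_n−o_1 = (-3.1561,-10.3147,-2.0067)
cross product → J_v[:, 1] = (1.7379,1.0034,-7.8906)
J_ω[:, 1] = z_1
entry J[1][1] = 1.0034

1.003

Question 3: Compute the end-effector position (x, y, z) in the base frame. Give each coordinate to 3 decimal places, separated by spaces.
-3.156 -10.315 1.993

after link 1: o_1 = (0.0000, 0.0000, 4.0000)
after link 2: o_2 = (-1.6651, -2.1160, 8.3301)
after link 3: o_3 = (-0.9641, -6.3301, 5.7321)
after link 4: o_4 = (-0.0720, -8.2646, 3.3949)
after link 5: o_5 = (-0.1667, -6.6863, 4.6197)
after link 6: o_6 = (-3.1561, -10.3147, 1.9933)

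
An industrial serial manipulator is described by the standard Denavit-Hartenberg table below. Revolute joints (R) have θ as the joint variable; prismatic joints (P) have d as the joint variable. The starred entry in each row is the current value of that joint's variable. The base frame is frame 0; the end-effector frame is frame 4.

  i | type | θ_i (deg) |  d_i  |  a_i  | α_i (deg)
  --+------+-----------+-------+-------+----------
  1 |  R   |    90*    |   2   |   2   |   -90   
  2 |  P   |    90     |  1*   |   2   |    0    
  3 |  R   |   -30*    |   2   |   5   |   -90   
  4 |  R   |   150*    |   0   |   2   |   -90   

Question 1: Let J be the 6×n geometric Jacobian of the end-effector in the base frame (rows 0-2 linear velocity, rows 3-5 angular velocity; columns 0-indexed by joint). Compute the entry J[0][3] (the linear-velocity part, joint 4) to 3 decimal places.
axis z_3 = (-0.0000,-0.8660,-0.5000); lever o_n−o_3 = (1.0000,-0.8660,1.5000)
cross product → J_v[:, 3] = (-1.7321,-0.5000,0.8660)
J_ω[:, 3] = z_3
entry J[0][3] = -1.7321

-1.732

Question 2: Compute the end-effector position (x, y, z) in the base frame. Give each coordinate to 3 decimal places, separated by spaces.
-2.000 3.634 -2.830

after link 1: o_1 = (0.0000, 2.0000, 2.0000)
after link 2: o_2 = (-1.0000, 2.0000, 0.0000)
after link 3: o_3 = (-3.0000, 4.5000, -4.3301)
after link 4: o_4 = (-2.0000, 3.6340, -2.8301)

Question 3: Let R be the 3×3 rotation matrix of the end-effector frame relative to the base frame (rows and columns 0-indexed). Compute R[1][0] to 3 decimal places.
End-effector x-axis (col 0 of R) = (0.5000,-0.4330,0.7500)
R[1][0] = -0.4330

-0.433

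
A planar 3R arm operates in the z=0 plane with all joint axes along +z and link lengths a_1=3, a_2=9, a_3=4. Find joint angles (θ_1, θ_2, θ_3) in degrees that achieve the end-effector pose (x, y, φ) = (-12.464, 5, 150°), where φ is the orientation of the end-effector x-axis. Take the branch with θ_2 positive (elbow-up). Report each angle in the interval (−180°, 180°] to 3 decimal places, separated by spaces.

wrist centre = target − a_3·(cos φ, sin φ) = (-8.9999, 3.0000)
cos θ_2 = (89.9982−3²−9²)/(2·3·9) = -0.0000; θ_2 = 90.0019° (elbow-up)
β = atan2(3.0000,-8.9999) = 161.5649°; ψ = atan2(9.0000,2.9997) = 71.5668°
θ_1 = β − ψ = 89.9981°
θ_3 = φ − θ_1 − θ_2 = -30.0000° (wrapped to (-180°,180°])

89.998 90.002 -30.000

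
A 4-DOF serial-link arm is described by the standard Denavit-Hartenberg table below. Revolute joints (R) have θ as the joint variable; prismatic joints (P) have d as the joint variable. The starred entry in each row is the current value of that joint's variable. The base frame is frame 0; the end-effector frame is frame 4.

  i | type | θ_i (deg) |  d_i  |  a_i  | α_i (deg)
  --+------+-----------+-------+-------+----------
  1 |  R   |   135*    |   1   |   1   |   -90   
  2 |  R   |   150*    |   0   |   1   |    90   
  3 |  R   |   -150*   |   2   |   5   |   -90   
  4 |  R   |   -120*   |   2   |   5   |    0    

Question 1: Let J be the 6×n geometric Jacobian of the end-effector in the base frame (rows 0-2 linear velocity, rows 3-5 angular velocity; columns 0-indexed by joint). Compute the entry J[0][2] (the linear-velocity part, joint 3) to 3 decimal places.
axis z_2 = (-0.3536,0.3536,-0.8660); lever o_n−o_2 = (-0.8429,5.0601,-4.8995)
cross product → J_v[:, 2] = (2.6500,-1.0023,-1.4910)
J_ω[:, 2] = z_2
entry J[0][2] = 2.6500

2.650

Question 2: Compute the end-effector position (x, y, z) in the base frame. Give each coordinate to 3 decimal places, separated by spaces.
after link 1: o_1 = (-0.7071, 0.7071, 1.0000)
after link 2: o_2 = (-0.0947, 0.0947, 0.5000)
after link 3: o_3 = (-1.6857, 5.2213, 0.9330)
after link 4: o_4 = (-0.9376, 5.1549, -4.3995)

-0.938 5.155 -4.400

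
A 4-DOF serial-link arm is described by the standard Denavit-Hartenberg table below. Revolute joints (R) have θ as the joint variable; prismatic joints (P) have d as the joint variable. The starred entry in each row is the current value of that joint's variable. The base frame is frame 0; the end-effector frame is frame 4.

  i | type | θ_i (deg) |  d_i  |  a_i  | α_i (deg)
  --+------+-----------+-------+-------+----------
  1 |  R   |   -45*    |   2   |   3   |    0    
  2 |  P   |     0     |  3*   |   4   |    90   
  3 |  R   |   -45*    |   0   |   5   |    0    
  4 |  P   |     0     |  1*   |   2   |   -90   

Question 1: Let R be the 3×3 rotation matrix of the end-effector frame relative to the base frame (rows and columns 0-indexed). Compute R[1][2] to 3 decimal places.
End-effector z-axis (col 2 of R) = (0.5000,-0.5000,0.7071)
R[1][2] = -0.5000

-0.500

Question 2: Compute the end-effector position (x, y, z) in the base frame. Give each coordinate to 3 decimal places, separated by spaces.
after link 1: o_1 = (2.1213, -2.1213, 2.0000)
after link 2: o_2 = (4.9497, -4.9497, 5.0000)
after link 3: o_3 = (7.4497, -7.4497, 1.4645)
after link 4: o_4 = (7.7426, -9.1569, 0.0503)

7.743 -9.157 0.050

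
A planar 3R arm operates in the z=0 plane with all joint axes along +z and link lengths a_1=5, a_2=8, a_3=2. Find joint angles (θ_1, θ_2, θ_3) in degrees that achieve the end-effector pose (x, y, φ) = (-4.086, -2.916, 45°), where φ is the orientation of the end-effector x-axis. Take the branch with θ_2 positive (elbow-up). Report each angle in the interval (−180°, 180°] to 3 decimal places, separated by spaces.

wrist centre = target − a_3·(cos φ, sin φ) = (-5.5002, -4.3302)
cos θ_2 = (49.0031−5²−8²)/(2·5·8) = -0.5000; θ_2 = 119.9974° (elbow-up)
β = atan2(-4.3302,-5.5002) = -141.7873°; ψ = atan2(6.9284,1.0003) = 81.7845°
θ_1 = β − ψ = -223.5718°
θ_3 = φ − θ_1 − θ_2 = 148.5744° (wrapped to (-180°,180°])

136.428 119.997 148.574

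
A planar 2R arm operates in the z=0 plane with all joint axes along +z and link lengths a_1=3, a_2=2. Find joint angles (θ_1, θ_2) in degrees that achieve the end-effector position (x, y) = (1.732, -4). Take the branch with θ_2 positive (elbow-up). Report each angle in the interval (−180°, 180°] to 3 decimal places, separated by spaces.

-90.001 60.001

cos θ_2 = (18.9998−3²−2²)/(2·3·2) = 0.5000; θ_2 = 60.0010° (elbow-up)
β = atan2(-4.0000,1.7320) = -66.5874°; ψ = atan2(1.7321,4.0000) = 23.4136°
θ_1 = β − ψ = -90.0010°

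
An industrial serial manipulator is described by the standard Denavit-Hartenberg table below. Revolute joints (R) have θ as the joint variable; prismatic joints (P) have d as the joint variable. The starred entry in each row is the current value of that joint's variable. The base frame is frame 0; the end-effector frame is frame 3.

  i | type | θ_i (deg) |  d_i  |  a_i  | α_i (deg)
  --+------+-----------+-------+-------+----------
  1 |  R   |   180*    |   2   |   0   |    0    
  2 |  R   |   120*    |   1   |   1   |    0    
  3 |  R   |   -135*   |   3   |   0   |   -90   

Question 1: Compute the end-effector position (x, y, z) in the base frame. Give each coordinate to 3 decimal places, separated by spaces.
0.500 -0.866 6.000

after link 1: o_1 = (0.0000, 0.0000, 2.0000)
after link 2: o_2 = (0.5000, -0.8660, 3.0000)
after link 3: o_3 = (0.5000, -0.8660, 6.0000)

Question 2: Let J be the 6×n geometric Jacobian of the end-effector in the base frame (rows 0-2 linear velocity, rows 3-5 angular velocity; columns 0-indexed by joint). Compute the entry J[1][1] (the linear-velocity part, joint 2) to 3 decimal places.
0.500

axis z_1 = (0.0000,0.0000,1.0000); lever o_n−o_1 = (0.5000,-0.8660,4.0000)
cross product → J_v[:, 1] = (0.8660,0.5000,-0.0000)
J_ω[:, 1] = z_1
entry J[1][1] = 0.5000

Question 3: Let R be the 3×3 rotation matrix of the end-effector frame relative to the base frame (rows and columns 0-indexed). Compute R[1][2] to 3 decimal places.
-0.966

End-effector z-axis (col 2 of R) = (-0.2588,-0.9659,0.0000)
R[1][2] = -0.9659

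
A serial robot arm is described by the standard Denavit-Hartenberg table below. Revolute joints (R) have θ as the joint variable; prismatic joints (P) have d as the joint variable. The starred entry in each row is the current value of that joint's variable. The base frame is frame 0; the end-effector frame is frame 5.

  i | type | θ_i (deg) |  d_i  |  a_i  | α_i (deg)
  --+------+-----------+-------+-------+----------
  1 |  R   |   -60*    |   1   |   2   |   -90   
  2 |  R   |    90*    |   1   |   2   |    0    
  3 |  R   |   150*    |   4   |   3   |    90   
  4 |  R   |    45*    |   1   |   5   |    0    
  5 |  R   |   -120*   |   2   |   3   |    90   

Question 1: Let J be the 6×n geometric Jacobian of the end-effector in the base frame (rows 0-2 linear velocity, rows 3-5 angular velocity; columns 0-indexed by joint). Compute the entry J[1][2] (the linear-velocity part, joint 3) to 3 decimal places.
-4.185

axis z_2 = (0.8660,0.5000,0.0000); lever o_n−o_2 = (0.8894,7.7351,4.8324)
cross product → J_v[:, 2] = (2.4162,-4.1850,6.2541)
J_ω[:, 2] = z_2
entry J[1][2] = -4.1850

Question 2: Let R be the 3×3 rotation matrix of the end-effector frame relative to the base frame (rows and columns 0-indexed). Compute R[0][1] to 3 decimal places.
End-effector y-axis (col 1 of R) = (-0.4330,0.7500,-0.5000)
R[0][1] = -0.4330

-0.433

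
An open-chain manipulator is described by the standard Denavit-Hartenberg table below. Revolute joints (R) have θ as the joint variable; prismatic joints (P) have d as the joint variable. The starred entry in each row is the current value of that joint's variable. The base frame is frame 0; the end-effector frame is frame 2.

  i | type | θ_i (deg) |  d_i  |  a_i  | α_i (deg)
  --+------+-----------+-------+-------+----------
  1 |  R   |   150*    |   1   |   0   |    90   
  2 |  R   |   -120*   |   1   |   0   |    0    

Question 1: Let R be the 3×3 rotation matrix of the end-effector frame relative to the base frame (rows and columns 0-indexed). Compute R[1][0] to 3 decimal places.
End-effector x-axis (col 0 of R) = (0.4330,-0.2500,-0.8660)
R[1][0] = -0.2500

-0.250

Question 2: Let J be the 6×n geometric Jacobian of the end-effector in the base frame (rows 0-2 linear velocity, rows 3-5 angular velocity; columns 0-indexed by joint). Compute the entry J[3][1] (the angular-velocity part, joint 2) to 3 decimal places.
0.500

axis z_1 = (0.5000,0.8660,0.0000); lever o_n−o_1 = (0.5000,0.8660,0.0000)
cross product → J_v[:, 1] = (-0.0000,0.0000,0.0000)
J_ω[:, 1] = z_1
entry J[3][1] = 0.5000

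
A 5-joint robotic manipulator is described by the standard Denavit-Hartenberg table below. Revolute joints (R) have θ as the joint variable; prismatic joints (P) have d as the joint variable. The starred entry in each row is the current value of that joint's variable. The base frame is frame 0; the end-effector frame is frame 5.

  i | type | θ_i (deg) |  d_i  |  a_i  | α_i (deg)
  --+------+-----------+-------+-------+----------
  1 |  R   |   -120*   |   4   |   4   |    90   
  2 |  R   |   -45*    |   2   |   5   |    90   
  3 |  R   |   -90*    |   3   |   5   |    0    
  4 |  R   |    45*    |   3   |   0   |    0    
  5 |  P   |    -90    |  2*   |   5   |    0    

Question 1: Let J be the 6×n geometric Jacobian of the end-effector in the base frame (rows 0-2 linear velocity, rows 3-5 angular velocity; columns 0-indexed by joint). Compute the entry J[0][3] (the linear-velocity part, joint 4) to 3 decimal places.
1.812

axis z_3 = (0.3536,0.6124,-0.7071); lever o_n−o_3 = (6.0796,3.4592,-1.0355)
cross product → J_v[:, 3] = (1.8119,-3.9328,-2.5000)
J_ω[:, 3] = z_3
entry J[0][3] = 1.8119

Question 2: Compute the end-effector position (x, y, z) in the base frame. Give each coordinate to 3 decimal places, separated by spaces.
after link 1: o_1 = (-2.0000, -3.4641, 4.0000)
after link 2: o_2 = (-5.4998, -5.5260, 0.4645)
after link 3: o_3 = (-0.1090, -6.1888, -1.6569)
after link 4: o_4 = (0.9516, -4.3517, -3.7782)
after link 5: o_5 = (5.9706, -2.7297, -2.6924)

5.971 -2.730 -2.692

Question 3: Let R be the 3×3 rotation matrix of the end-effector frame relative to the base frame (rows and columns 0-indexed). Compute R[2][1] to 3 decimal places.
-0.500

End-effector y-axis (col 1 of R) = (0.3624,-0.7866,-0.5000)
R[2][1] = -0.5000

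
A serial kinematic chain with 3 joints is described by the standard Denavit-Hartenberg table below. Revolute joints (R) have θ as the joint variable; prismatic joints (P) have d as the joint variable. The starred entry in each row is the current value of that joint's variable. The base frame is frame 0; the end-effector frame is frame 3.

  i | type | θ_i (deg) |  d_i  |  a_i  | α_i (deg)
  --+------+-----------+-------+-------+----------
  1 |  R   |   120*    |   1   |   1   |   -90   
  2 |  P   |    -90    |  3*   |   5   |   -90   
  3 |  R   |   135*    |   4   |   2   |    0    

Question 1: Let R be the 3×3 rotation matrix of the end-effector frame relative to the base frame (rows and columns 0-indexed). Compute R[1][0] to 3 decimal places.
End-effector x-axis (col 0 of R) = (0.6124,0.3536,-0.7071)
R[1][0] = 0.3536

0.354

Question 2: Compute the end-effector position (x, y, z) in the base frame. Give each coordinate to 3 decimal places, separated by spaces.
after link 1: o_1 = (-0.5000, 0.8660, 1.0000)
after link 2: o_2 = (-3.0981, -0.6340, 6.0000)
after link 3: o_3 = (-3.8733, 3.5372, 4.5858)

-3.873 3.537 4.586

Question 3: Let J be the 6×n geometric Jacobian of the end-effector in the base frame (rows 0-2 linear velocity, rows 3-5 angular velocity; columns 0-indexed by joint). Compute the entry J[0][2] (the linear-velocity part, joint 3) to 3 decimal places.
-1.225

axis z_2 = (-0.5000,0.8660,-0.0000); lever o_n−o_2 = (-0.7753,4.1712,-1.4142)
cross product → J_v[:, 2] = (-1.2247,-0.7071,-1.4142)
J_ω[:, 2] = z_2
entry J[0][2] = -1.2247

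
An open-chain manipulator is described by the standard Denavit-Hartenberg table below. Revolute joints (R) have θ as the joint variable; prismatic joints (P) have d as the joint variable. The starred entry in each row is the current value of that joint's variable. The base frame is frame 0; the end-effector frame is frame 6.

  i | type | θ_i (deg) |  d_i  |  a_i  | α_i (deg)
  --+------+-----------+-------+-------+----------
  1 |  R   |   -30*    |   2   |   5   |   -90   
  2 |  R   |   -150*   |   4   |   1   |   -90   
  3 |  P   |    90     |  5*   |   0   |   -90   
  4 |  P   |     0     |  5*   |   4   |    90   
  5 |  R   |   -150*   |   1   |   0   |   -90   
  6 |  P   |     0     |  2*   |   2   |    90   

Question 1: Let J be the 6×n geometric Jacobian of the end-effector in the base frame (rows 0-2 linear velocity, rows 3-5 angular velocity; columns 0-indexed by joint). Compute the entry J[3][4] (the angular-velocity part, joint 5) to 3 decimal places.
0.433

axis z_4 = (0.4330,-0.2500,0.8660); lever o_n−o_4 = (-1.2500,1.5670,2.2321)
cross product → J_v[:, 4] = (-1.9151,-2.0490,0.3660)
J_ω[:, 4] = z_4
entry J[3][4] = 0.4330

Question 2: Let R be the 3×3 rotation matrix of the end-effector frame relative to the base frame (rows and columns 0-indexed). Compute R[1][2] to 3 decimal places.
End-effector z-axis (col 2 of R) = (0.4330,-0.2500,0.8660)
R[1][2] = -0.2500

-0.250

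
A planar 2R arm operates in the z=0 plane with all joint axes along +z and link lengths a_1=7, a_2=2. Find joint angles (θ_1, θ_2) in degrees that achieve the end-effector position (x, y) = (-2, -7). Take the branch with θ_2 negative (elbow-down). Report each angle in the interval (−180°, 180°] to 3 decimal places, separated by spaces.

-90.000 -90.000

cos θ_2 = (53.0000−7²−2²)/(2·7·2) = 0.0000; θ_2 = -90.0000° (elbow-down)
β = atan2(-7.0000,-2.0000) = -105.9454°; ψ = atan2(-2.0000,7.0000) = -15.9454°
θ_1 = β − ψ = -90.0000°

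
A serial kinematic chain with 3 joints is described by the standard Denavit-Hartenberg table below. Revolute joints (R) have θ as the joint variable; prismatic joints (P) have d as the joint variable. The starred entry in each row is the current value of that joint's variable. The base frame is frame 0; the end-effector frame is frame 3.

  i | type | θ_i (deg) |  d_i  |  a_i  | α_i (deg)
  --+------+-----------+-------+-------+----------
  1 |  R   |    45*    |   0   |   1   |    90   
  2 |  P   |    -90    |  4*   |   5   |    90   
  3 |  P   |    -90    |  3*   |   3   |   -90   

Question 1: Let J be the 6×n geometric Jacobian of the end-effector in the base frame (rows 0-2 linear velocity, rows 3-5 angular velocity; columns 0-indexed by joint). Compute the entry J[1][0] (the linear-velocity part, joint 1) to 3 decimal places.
axis z_0 = ẑ; lever o_n−o_0 = (-0.7071,-2.1213,-5.0000)
cross product → J_v[:, 0] = (2.1213,-0.7071,0.0000)
J_ω[:, 0] = z_0
entry J[1][0] = -0.7071

-0.707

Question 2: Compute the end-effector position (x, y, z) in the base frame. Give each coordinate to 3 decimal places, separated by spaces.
-0.707 -2.121 -5.000

after link 1: o_1 = (0.7071, 0.7071, 0.0000)
after link 2: o_2 = (3.5355, -2.1213, -5.0000)
after link 3: o_3 = (-0.7071, -2.1213, -5.0000)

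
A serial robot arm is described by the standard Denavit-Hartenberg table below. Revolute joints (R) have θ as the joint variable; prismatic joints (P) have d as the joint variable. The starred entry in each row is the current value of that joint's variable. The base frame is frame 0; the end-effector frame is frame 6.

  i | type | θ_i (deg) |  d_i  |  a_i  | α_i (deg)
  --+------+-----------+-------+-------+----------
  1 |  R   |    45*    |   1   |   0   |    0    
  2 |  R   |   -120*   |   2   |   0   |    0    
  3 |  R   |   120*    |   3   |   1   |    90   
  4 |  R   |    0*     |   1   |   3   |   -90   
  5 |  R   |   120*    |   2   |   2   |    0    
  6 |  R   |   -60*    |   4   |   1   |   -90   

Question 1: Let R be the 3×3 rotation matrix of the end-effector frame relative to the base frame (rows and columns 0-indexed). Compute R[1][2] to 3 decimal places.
-0.259

End-effector z-axis (col 2 of R) = (-0.9659,-0.2588,0.0000)
R[1][2] = -0.2588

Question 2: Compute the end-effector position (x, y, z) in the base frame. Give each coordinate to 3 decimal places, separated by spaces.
after link 1: o_1 = (0.0000, 0.0000, 1.0000)
after link 2: o_2 = (0.0000, 0.0000, 3.0000)
after link 3: o_3 = (0.7071, 0.7071, 6.0000)
after link 4: o_4 = (3.5355, 2.1213, 6.0000)
after link 5: o_5 = (1.6037, 2.6390, 8.0000)
after link 6: o_6 = (1.3449, 3.6049, 12.0000)

1.345 3.605 12.000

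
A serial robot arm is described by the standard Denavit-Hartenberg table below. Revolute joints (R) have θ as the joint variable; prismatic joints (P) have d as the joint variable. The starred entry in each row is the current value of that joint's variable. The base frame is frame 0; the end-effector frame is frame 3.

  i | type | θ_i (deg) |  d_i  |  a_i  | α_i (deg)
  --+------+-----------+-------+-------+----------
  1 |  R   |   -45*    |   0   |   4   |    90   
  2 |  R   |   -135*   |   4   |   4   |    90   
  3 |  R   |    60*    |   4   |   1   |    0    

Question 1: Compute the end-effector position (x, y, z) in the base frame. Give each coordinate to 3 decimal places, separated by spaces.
after link 1: o_1 = (2.8284, -2.8284, 0.0000)
after link 2: o_2 = (-2.0000, -3.6569, -2.8284)
after link 3: o_3 = (-4.8624, -2.0192, -0.3536)

-4.862 -2.019 -0.354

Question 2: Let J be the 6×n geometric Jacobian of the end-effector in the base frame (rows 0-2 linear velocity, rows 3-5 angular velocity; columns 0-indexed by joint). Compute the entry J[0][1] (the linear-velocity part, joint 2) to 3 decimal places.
0.250

axis z_1 = (-0.7071,-0.7071,0.0000); lever o_n−o_1 = (-7.6908,0.8092,-0.3536)
cross product → J_v[:, 1] = (0.2500,-0.2500,-6.0104)
J_ω[:, 1] = z_1
entry J[0][1] = 0.2500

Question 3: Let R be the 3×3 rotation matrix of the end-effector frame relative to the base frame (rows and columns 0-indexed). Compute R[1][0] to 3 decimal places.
-0.362

End-effector x-axis (col 0 of R) = (-0.8624,-0.3624,-0.3536)
R[1][0] = -0.3624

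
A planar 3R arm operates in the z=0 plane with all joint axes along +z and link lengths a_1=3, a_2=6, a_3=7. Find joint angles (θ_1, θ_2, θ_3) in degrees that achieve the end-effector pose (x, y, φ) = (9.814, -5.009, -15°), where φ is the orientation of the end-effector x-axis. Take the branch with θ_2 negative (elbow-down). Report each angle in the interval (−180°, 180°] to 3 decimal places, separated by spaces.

60.008 -135.008 60.000

wrist centre = target − a_3·(cos φ, sin φ) = (3.0525, -3.1973)
cos θ_2 = (19.5404−3²−6²)/(2·3·6) = -0.7072; θ_2 = -135.0085° (elbow-down)
β = atan2(-3.1973,3.0525) = -46.3268°; ψ = atan2(-4.2420,-1.2433) = -106.3351°
θ_1 = β − ψ = 60.0083°
θ_3 = φ − θ_1 − θ_2 = 60.0002° (wrapped to (-180°,180°])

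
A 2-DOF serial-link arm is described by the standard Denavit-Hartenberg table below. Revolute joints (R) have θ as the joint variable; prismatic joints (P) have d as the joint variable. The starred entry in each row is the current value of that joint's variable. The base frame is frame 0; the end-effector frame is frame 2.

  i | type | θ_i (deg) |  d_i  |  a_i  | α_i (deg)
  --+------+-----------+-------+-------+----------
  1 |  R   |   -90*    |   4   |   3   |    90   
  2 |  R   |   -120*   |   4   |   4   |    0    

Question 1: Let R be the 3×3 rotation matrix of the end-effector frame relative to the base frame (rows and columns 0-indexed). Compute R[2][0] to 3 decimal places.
End-effector x-axis (col 0 of R) = (-0.0000,0.5000,-0.8660)
R[2][0] = -0.8660

-0.866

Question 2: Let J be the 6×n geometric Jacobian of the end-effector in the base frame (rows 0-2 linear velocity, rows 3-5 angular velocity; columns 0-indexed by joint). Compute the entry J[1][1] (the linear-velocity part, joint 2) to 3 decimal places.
-3.464

axis z_1 = (-1.0000,-0.0000,0.0000); lever o_n−o_1 = (-4.0000,2.0000,-3.4641)
cross product → J_v[:, 1] = (0.0000,-3.4641,-2.0000)
J_ω[:, 1] = z_1
entry J[1][1] = -3.4641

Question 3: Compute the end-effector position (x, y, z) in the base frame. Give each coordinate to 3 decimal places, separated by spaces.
-4.000 -1.000 0.536

after link 1: o_1 = (0.0000, -3.0000, 4.0000)
after link 2: o_2 = (-4.0000, -1.0000, 0.5359)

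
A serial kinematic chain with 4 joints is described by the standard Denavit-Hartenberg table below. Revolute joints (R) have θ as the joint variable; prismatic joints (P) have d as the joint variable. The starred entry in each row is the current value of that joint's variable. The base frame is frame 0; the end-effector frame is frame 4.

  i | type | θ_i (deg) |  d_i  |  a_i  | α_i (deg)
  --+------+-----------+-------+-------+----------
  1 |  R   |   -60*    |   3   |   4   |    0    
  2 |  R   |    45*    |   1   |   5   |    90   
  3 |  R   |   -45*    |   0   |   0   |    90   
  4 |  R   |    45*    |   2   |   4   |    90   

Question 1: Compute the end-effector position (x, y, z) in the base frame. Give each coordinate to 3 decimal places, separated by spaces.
6.663 -7.642 0.586

after link 1: o_1 = (2.0000, -3.4641, 3.0000)
after link 2: o_2 = (6.8296, -4.7582, 4.0000)
after link 3: o_3 = (6.8296, -4.7582, 4.0000)
after link 4: o_4 = (6.6634, -7.6419, 0.5858)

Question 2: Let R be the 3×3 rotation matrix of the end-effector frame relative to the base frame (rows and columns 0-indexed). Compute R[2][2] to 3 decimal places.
End-effector z-axis (col 2 of R) = (0.6660,0.5536,-0.5000)
R[2][2] = -0.5000

-0.500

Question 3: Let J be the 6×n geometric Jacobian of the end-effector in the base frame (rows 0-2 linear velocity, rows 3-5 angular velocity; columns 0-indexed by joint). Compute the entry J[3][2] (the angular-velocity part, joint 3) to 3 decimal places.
axis z_2 = (-0.2588,-0.9659,0.0000); lever o_n−o_2 = (-0.1662,-2.8837,-3.4142)
cross product → J_v[:, 2] = (3.2979,-0.8837,0.5858)
J_ω[:, 2] = z_2
entry J[3][2] = -0.2588

-0.259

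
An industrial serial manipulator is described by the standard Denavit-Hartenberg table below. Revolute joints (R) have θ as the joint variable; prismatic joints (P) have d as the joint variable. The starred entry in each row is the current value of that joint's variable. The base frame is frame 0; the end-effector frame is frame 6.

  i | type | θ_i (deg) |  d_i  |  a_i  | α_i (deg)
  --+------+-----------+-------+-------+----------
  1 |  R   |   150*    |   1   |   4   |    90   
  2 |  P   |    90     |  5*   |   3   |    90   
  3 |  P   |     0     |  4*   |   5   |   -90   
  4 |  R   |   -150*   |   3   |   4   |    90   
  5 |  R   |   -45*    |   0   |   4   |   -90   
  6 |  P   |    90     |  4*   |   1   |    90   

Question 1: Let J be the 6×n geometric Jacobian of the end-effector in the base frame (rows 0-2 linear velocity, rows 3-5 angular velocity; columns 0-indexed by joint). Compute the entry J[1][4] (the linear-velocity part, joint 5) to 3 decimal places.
4.899

axis z_4 = (0.7500,-0.4330,-0.5000); lever o_n−o_4 = (-3.1995,1.8472,-4.3990)
cross product → J_v[:, 4] = (2.8284,4.8990,0.0000)
J_ω[:, 4] = z_4
entry J[1][4] = 4.8990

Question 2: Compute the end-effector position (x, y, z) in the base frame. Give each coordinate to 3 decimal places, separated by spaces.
after link 1: o_1 = (-3.4641, 2.0000, 1.0000)
after link 2: o_2 = (-0.9641, 6.3301, 4.0000)
after link 3: o_3 = (-4.4282, 8.3301, 9.0000)
after link 4: o_4 = (-4.6603, 11.9282, 5.5359)
after link 5: o_5 = (-7.2992, 10.1858, 3.0864)
after link 6: o_6 = (-7.8597, 13.7754, 1.1369)

-7.860 13.775 1.137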